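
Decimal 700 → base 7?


Divide by 7 repeatedly:
700 ÷ 7 = 100 remainder 0
100 ÷ 7 = 14 remainder 2
14 ÷ 7 = 2 remainder 0
2 ÷ 7 = 0 remainder 2
Reading remainders bottom-up:
= 2020


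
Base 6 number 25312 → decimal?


Positional values (base 6):
  2 × 6^0 = 2 × 1 = 2
  1 × 6^1 = 1 × 6 = 6
  3 × 6^2 = 3 × 36 = 108
  5 × 6^3 = 5 × 216 = 1080
  2 × 6^4 = 2 × 1296 = 2592
Sum = 2 + 6 + 108 + 1080 + 2592
= 3788


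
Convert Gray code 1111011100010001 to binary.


Gray code: 1111011100010001
MSB stays the same: 1
Each subsequent bit = prev_binary XOR current_gray:
  B[1] = 1 XOR 1 = 0
  B[2] = 0 XOR 1 = 1
  B[3] = 1 XOR 1 = 0
  B[4] = 0 XOR 0 = 0
  B[5] = 0 XOR 1 = 1
  B[6] = 1 XOR 1 = 0
  B[7] = 0 XOR 1 = 1
  B[8] = 1 XOR 0 = 1
  B[9] = 1 XOR 0 = 1
  B[10] = 1 XOR 0 = 1
  B[11] = 1 XOR 1 = 0
  B[12] = 0 XOR 0 = 0
  B[13] = 0 XOR 0 = 0
  B[14] = 0 XOR 0 = 0
  B[15] = 0 XOR 1 = 1
= 1010010111100001 (42465 decimal)


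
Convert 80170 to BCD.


Each digit → 4-bit binary:
  8 → 1000
  0 → 0000
  1 → 0001
  7 → 0111
  0 → 0000
= 1000 0000 0001 0111 0000


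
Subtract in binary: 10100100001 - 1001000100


Align and subtract column by column (LSB to MSB, borrowing when needed):
  10100100001
- 01001000100
  -----------
  col 0: (1 - 0 borrow-in) - 0 → 1 - 0 = 1, borrow out 0
  col 1: (0 - 0 borrow-in) - 0 → 0 - 0 = 0, borrow out 0
  col 2: (0 - 0 borrow-in) - 1 → borrow from next column: (0+2) - 1 = 1, borrow out 1
  col 3: (0 - 1 borrow-in) - 0 → borrow from next column: (-1+2) - 0 = 1, borrow out 1
  col 4: (0 - 1 borrow-in) - 0 → borrow from next column: (-1+2) - 0 = 1, borrow out 1
  col 5: (1 - 1 borrow-in) - 0 → 0 - 0 = 0, borrow out 0
  col 6: (0 - 0 borrow-in) - 1 → borrow from next column: (0+2) - 1 = 1, borrow out 1
  col 7: (0 - 1 borrow-in) - 0 → borrow from next column: (-1+2) - 0 = 1, borrow out 1
  col 8: (1 - 1 borrow-in) - 0 → 0 - 0 = 0, borrow out 0
  col 9: (0 - 0 borrow-in) - 1 → borrow from next column: (0+2) - 1 = 1, borrow out 1
  col 10: (1 - 1 borrow-in) - 0 → 0 - 0 = 0, borrow out 0
Reading bits MSB→LSB: 01011011101
Strip leading zeros: 1011011101
= 1011011101


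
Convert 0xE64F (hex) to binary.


Each hex digit → 4 binary bits:
  E = 1110
  6 = 0110
  4 = 0100
  F = 1111
Concatenate: 1110 0110 0100 1111
= 1110011001001111


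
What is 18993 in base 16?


Divide by 16 repeatedly:
18993 ÷ 16 = 1187 remainder 1 (1)
1187 ÷ 16 = 74 remainder 3 (3)
74 ÷ 16 = 4 remainder 10 (A)
4 ÷ 16 = 0 remainder 4 (4)
Reading remainders bottom-up:
= 0x4A31


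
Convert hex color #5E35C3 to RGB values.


Hex: #5E35C3
R = 5E₁₆ = 94
G = 35₁₆ = 53
B = C3₁₆ = 195
= RGB(94, 53, 195)


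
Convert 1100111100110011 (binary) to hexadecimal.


Group into 4-bit nibbles: 1100111100110011
  1100 = C
  1111 = F
  0011 = 3
  0011 = 3
= 0xCF33


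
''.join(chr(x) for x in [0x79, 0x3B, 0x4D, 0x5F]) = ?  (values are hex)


Codes (hex): 0x79 0x3B 0x4D 0x5F
Per-code ASCII lookup:
  0x79 = 121  (range 97-122: lowercase, 121 - 97 = 24) → 'y'
  0x3B = 59  (special character) → ';'
  0x4D = 77  (range 65-90: uppercase, 77 - 65 = 12) → 'M'
  0x5F = 95  (special character) → '_'
= 'y;M_'


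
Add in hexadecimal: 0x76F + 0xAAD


Align and add column by column (LSB to MSB, each column mod 16 with carry):
  076F
+ 0AAD
  ----
  col 0: F(15) + D(13) + 0 (carry in) = 28 → C(12), carry out 1
  col 1: 6(6) + A(10) + 1 (carry in) = 17 → 1(1), carry out 1
  col 2: 7(7) + A(10) + 1 (carry in) = 18 → 2(2), carry out 1
  col 3: 0(0) + 0(0) + 1 (carry in) = 1 → 1(1), carry out 0
Reading digits MSB→LSB: 121C
Strip leading zeros: 121C
= 0x121C


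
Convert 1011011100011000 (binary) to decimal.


Positional values:
Bit 3: 1 × 2^3 = 8
Bit 4: 1 × 2^4 = 16
Bit 8: 1 × 2^8 = 256
Bit 9: 1 × 2^9 = 512
Bit 10: 1 × 2^10 = 1024
Bit 12: 1 × 2^12 = 4096
Bit 13: 1 × 2^13 = 8192
Bit 15: 1 × 2^15 = 32768
Sum = 8 + 16 + 256 + 512 + 1024 + 4096 + 8192 + 32768
= 46872


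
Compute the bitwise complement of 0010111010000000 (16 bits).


Original: 0010111010000000
Invert all bits:
  bit 0: 0 → 1
  bit 1: 0 → 1
  bit 2: 1 → 0
  bit 3: 0 → 1
  bit 4: 1 → 0
  bit 5: 1 → 0
  bit 6: 1 → 0
  bit 7: 0 → 1
  bit 8: 1 → 0
  bit 9: 0 → 1
  bit 10: 0 → 1
  bit 11: 0 → 1
  bit 12: 0 → 1
  bit 13: 0 → 1
  bit 14: 0 → 1
  bit 15: 0 → 1
= 1101000101111111


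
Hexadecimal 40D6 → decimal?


Positional values:
Position 0: 6 × 16^0 = 6 × 1 = 6
Position 1: D × 16^1 = 13 × 16 = 208
Position 2: 0 × 16^2 = 0 × 256 = 0
Position 3: 4 × 16^3 = 4 × 4096 = 16384
Sum = 6 + 208 + 0 + 16384
= 16598


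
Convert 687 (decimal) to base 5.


Divide by 5 repeatedly:
687 ÷ 5 = 137 remainder 2
137 ÷ 5 = 27 remainder 2
27 ÷ 5 = 5 remainder 2
5 ÷ 5 = 1 remainder 0
1 ÷ 5 = 0 remainder 1
Reading remainders bottom-up:
= 10222


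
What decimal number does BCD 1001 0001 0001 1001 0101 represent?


Each 4-bit group → digit:
  1001 → 9
  0001 → 1
  0001 → 1
  1001 → 9
  0101 → 5
= 91195


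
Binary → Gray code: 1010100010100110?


Binary: 1010100010100110
Gray code: G = B XOR (B >> 1)
B >> 1 = 0101010001010011
1010100010100110 XOR 0101010001010011:
  1 XOR 0 = 1
  0 XOR 1 = 1
  1 XOR 0 = 1
  0 XOR 1 = 1
  1 XOR 0 = 1
  0 XOR 1 = 1
  0 XOR 0 = 0
  0 XOR 0 = 0
  1 XOR 0 = 1
  0 XOR 1 = 1
  1 XOR 0 = 1
  0 XOR 1 = 1
  0 XOR 0 = 0
  1 XOR 0 = 1
  1 XOR 1 = 0
  0 XOR 1 = 1
= 1111110011110101


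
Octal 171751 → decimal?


Positional values:
Position 0: 1 × 8^0 = 1
Position 1: 5 × 8^1 = 40
Position 2: 7 × 8^2 = 448
Position 3: 1 × 8^3 = 512
Position 4: 7 × 8^4 = 28672
Position 5: 1 × 8^5 = 32768
Sum = 1 + 40 + 448 + 512 + 28672 + 32768
= 62441


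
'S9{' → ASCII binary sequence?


String: 'S9{'  (3 characters)
Per-character ASCII lookup:
  'S': uppercase starts at 65: 'S' = 65 + 18 = 83 → 1010011
  '9': digits start at 48: '9' = 48 + 9 = 57 → 111001
  '{': special character: '{' = 123 → 1111011
= 1010011 111001 1111011


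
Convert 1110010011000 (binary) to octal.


Group into 3-bit groups: 001110010011000
  001 = 1
  110 = 6
  010 = 2
  011 = 3
  000 = 0
= 0o16230


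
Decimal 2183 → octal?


Divide by 8 repeatedly:
2183 ÷ 8 = 272 remainder 7
272 ÷ 8 = 34 remainder 0
34 ÷ 8 = 4 remainder 2
4 ÷ 8 = 0 remainder 4
Reading remainders bottom-up:
= 0o4207


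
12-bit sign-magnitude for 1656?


Sign bit: 0 (positive)
Magnitude: 1656 = 11001111000
= 011001111000


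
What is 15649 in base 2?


Divide by 2 repeatedly:
15649 ÷ 2 = 7824 remainder 1
7824 ÷ 2 = 3912 remainder 0
3912 ÷ 2 = 1956 remainder 0
1956 ÷ 2 = 978 remainder 0
978 ÷ 2 = 489 remainder 0
489 ÷ 2 = 244 remainder 1
244 ÷ 2 = 122 remainder 0
122 ÷ 2 = 61 remainder 0
61 ÷ 2 = 30 remainder 1
30 ÷ 2 = 15 remainder 0
15 ÷ 2 = 7 remainder 1
7 ÷ 2 = 3 remainder 1
3 ÷ 2 = 1 remainder 1
1 ÷ 2 = 0 remainder 1
Reading remainders bottom-up:
= 11110100100001


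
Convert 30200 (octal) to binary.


Each octal digit → 3 binary bits:
  3 = 011
  0 = 000
  2 = 010
  0 = 000
  0 = 000
Concatenate: 011 000 010 000 000
= 011000010000000


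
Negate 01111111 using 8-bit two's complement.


Original: 01111111
Step 1 - Invert all bits: 10000000
Step 2 - Add 1: 10000000 + 1
= 10000001 (represents -127)


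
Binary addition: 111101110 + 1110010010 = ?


Align and add column by column (LSB to MSB, carry propagating):
  00111101110
+ 01110010010
  -----------
  col 0: 0 + 0 + 0 (carry in) = 0 → bit 0, carry out 0
  col 1: 1 + 1 + 0 (carry in) = 2 → bit 0, carry out 1
  col 2: 1 + 0 + 1 (carry in) = 2 → bit 0, carry out 1
  col 3: 1 + 0 + 1 (carry in) = 2 → bit 0, carry out 1
  col 4: 0 + 1 + 1 (carry in) = 2 → bit 0, carry out 1
  col 5: 1 + 0 + 1 (carry in) = 2 → bit 0, carry out 1
  col 6: 1 + 0 + 1 (carry in) = 2 → bit 0, carry out 1
  col 7: 1 + 1 + 1 (carry in) = 3 → bit 1, carry out 1
  col 8: 1 + 1 + 1 (carry in) = 3 → bit 1, carry out 1
  col 9: 0 + 1 + 1 (carry in) = 2 → bit 0, carry out 1
  col 10: 0 + 0 + 1 (carry in) = 1 → bit 1, carry out 0
Reading bits MSB→LSB: 10110000000
Strip leading zeros: 10110000000
= 10110000000


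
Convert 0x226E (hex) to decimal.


Positional values:
Position 0: E × 16^0 = 14 × 1 = 14
Position 1: 6 × 16^1 = 6 × 16 = 96
Position 2: 2 × 16^2 = 2 × 256 = 512
Position 3: 2 × 16^3 = 2 × 4096 = 8192
Sum = 14 + 96 + 512 + 8192
= 8814


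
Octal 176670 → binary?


Each octal digit → 3 binary bits:
  1 = 001
  7 = 111
  6 = 110
  6 = 110
  7 = 111
  0 = 000
Concatenate: 001 111 110 110 111 000
= 001111110110111000


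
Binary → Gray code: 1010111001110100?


Binary: 1010111001110100
Gray code: G = B XOR (B >> 1)
B >> 1 = 0101011100111010
1010111001110100 XOR 0101011100111010:
  1 XOR 0 = 1
  0 XOR 1 = 1
  1 XOR 0 = 1
  0 XOR 1 = 1
  1 XOR 0 = 1
  1 XOR 1 = 0
  1 XOR 1 = 0
  0 XOR 1 = 1
  0 XOR 0 = 0
  1 XOR 0 = 1
  1 XOR 1 = 0
  1 XOR 1 = 0
  0 XOR 1 = 1
  1 XOR 0 = 1
  0 XOR 1 = 1
  0 XOR 0 = 0
= 1111100101001110


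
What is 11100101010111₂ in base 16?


Group into 4-bit nibbles: 0011100101010111
  0011 = 3
  1001 = 9
  0101 = 5
  0111 = 7
= 0x3957


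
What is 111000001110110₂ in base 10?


Positional values:
Bit 1: 1 × 2^1 = 2
Bit 2: 1 × 2^2 = 4
Bit 4: 1 × 2^4 = 16
Bit 5: 1 × 2^5 = 32
Bit 6: 1 × 2^6 = 64
Bit 12: 1 × 2^12 = 4096
Bit 13: 1 × 2^13 = 8192
Bit 14: 1 × 2^14 = 16384
Sum = 2 + 4 + 16 + 32 + 64 + 4096 + 8192 + 16384
= 28790


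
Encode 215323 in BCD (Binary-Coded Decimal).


Each digit → 4-bit binary:
  2 → 0010
  1 → 0001
  5 → 0101
  3 → 0011
  2 → 0010
  3 → 0011
= 0010 0001 0101 0011 0010 0011


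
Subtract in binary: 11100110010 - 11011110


Align and subtract column by column (LSB to MSB, borrowing when needed):
  11100110010
- 00011011110
  -----------
  col 0: (0 - 0 borrow-in) - 0 → 0 - 0 = 0, borrow out 0
  col 1: (1 - 0 borrow-in) - 1 → 1 - 1 = 0, borrow out 0
  col 2: (0 - 0 borrow-in) - 1 → borrow from next column: (0+2) - 1 = 1, borrow out 1
  col 3: (0 - 1 borrow-in) - 1 → borrow from next column: (-1+2) - 1 = 0, borrow out 1
  col 4: (1 - 1 borrow-in) - 1 → borrow from next column: (0+2) - 1 = 1, borrow out 1
  col 5: (1 - 1 borrow-in) - 0 → 0 - 0 = 0, borrow out 0
  col 6: (0 - 0 borrow-in) - 1 → borrow from next column: (0+2) - 1 = 1, borrow out 1
  col 7: (0 - 1 borrow-in) - 1 → borrow from next column: (-1+2) - 1 = 0, borrow out 1
  col 8: (1 - 1 borrow-in) - 0 → 0 - 0 = 0, borrow out 0
  col 9: (1 - 0 borrow-in) - 0 → 1 - 0 = 1, borrow out 0
  col 10: (1 - 0 borrow-in) - 0 → 1 - 0 = 1, borrow out 0
Reading bits MSB→LSB: 11001010100
Strip leading zeros: 11001010100
= 11001010100


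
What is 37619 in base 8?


Divide by 8 repeatedly:
37619 ÷ 8 = 4702 remainder 3
4702 ÷ 8 = 587 remainder 6
587 ÷ 8 = 73 remainder 3
73 ÷ 8 = 9 remainder 1
9 ÷ 8 = 1 remainder 1
1 ÷ 8 = 0 remainder 1
Reading remainders bottom-up:
= 0o111363


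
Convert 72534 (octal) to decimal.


Positional values:
Position 0: 4 × 8^0 = 4
Position 1: 3 × 8^1 = 24
Position 2: 5 × 8^2 = 320
Position 3: 2 × 8^3 = 1024
Position 4: 7 × 8^4 = 28672
Sum = 4 + 24 + 320 + 1024 + 28672
= 30044


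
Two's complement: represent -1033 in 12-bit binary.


Original: 010000001001
Step 1 - Invert all bits: 101111110110
Step 2 - Add 1: 101111110110 + 1
= 101111110111 (represents -1033)


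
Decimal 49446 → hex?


Divide by 16 repeatedly:
49446 ÷ 16 = 3090 remainder 6 (6)
3090 ÷ 16 = 193 remainder 2 (2)
193 ÷ 16 = 12 remainder 1 (1)
12 ÷ 16 = 0 remainder 12 (C)
Reading remainders bottom-up:
= 0xC126


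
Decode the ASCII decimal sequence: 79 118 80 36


Codes (decimal): 79 118 80 36
Per-code ASCII lookup:
  79  (range 65-90: uppercase, 79 - 65 = 14) → 'O'
  118  (range 97-122: lowercase, 118 - 97 = 21) → 'v'
  80  (range 65-90: uppercase, 80 - 65 = 15) → 'P'
  36  (special character) → '$'
= 'OvP$'


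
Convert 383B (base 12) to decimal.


Positional values (base 12):
  B × 12^0 = 11 × 1 = 11
  3 × 12^1 = 3 × 12 = 36
  8 × 12^2 = 8 × 144 = 1152
  3 × 12^3 = 3 × 1728 = 5184
Sum = 11 + 36 + 1152 + 5184
= 6383


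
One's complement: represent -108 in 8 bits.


Original: 01101100
Invert all bits:
  bit 0: 0 → 1
  bit 1: 1 → 0
  bit 2: 1 → 0
  bit 3: 0 → 1
  bit 4: 1 → 0
  bit 5: 1 → 0
  bit 6: 0 → 1
  bit 7: 0 → 1
= 10010011


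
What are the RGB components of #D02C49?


Hex: #D02C49
R = D0₁₆ = 208
G = 2C₁₆ = 44
B = 49₁₆ = 73
= RGB(208, 44, 73)


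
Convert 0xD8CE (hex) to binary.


Each hex digit → 4 binary bits:
  D = 1101
  8 = 1000
  C = 1100
  E = 1110
Concatenate: 1101 1000 1100 1110
= 1101100011001110


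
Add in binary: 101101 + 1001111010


Align and add column by column (LSB to MSB, carry propagating):
  00000101101
+ 01001111010
  -----------
  col 0: 1 + 0 + 0 (carry in) = 1 → bit 1, carry out 0
  col 1: 0 + 1 + 0 (carry in) = 1 → bit 1, carry out 0
  col 2: 1 + 0 + 0 (carry in) = 1 → bit 1, carry out 0
  col 3: 1 + 1 + 0 (carry in) = 2 → bit 0, carry out 1
  col 4: 0 + 1 + 1 (carry in) = 2 → bit 0, carry out 1
  col 5: 1 + 1 + 1 (carry in) = 3 → bit 1, carry out 1
  col 6: 0 + 1 + 1 (carry in) = 2 → bit 0, carry out 1
  col 7: 0 + 0 + 1 (carry in) = 1 → bit 1, carry out 0
  col 8: 0 + 0 + 0 (carry in) = 0 → bit 0, carry out 0
  col 9: 0 + 1 + 0 (carry in) = 1 → bit 1, carry out 0
  col 10: 0 + 0 + 0 (carry in) = 0 → bit 0, carry out 0
Reading bits MSB→LSB: 01010100111
Strip leading zeros: 1010100111
= 1010100111


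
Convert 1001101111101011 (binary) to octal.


Group into 3-bit groups: 001001101111101011
  001 = 1
  001 = 1
  101 = 5
  111 = 7
  101 = 5
  011 = 3
= 0o115753


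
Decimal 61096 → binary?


Divide by 2 repeatedly:
61096 ÷ 2 = 30548 remainder 0
30548 ÷ 2 = 15274 remainder 0
15274 ÷ 2 = 7637 remainder 0
7637 ÷ 2 = 3818 remainder 1
3818 ÷ 2 = 1909 remainder 0
1909 ÷ 2 = 954 remainder 1
954 ÷ 2 = 477 remainder 0
477 ÷ 2 = 238 remainder 1
238 ÷ 2 = 119 remainder 0
119 ÷ 2 = 59 remainder 1
59 ÷ 2 = 29 remainder 1
29 ÷ 2 = 14 remainder 1
14 ÷ 2 = 7 remainder 0
7 ÷ 2 = 3 remainder 1
3 ÷ 2 = 1 remainder 1
1 ÷ 2 = 0 remainder 1
Reading remainders bottom-up:
= 1110111010101000


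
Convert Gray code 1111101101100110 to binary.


Gray code: 1111101101100110
MSB stays the same: 1
Each subsequent bit = prev_binary XOR current_gray:
  B[1] = 1 XOR 1 = 0
  B[2] = 0 XOR 1 = 1
  B[3] = 1 XOR 1 = 0
  B[4] = 0 XOR 1 = 1
  B[5] = 1 XOR 0 = 1
  B[6] = 1 XOR 1 = 0
  B[7] = 0 XOR 1 = 1
  B[8] = 1 XOR 0 = 1
  B[9] = 1 XOR 1 = 0
  B[10] = 0 XOR 1 = 1
  B[11] = 1 XOR 0 = 1
  B[12] = 1 XOR 0 = 1
  B[13] = 1 XOR 1 = 0
  B[14] = 0 XOR 1 = 1
  B[15] = 1 XOR 0 = 1
= 1010110110111011 (44475 decimal)


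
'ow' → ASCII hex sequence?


String: 'ow'  (2 characters)
Per-character ASCII lookup:
  'o': lowercase starts at 97: 'o' = 97 + 14 = 111 → 0x6F
  'w': lowercase starts at 97: 'w' = 97 + 22 = 119 → 0x77
= 0x6F 0x77


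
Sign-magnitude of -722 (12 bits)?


Sign bit: 1 (negative)
Magnitude: 722 = 01011010010
= 101011010010


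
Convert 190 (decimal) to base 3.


Divide by 3 repeatedly:
190 ÷ 3 = 63 remainder 1
63 ÷ 3 = 21 remainder 0
21 ÷ 3 = 7 remainder 0
7 ÷ 3 = 2 remainder 1
2 ÷ 3 = 0 remainder 2
Reading remainders bottom-up:
= 21001


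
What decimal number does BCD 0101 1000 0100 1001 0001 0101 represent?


Each 4-bit group → digit:
  0101 → 5
  1000 → 8
  0100 → 4
  1001 → 9
  0001 → 1
  0101 → 5
= 584915


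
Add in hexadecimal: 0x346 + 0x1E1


Align and add column by column (LSB to MSB, each column mod 16 with carry):
  0346
+ 01E1
  ----
  col 0: 6(6) + 1(1) + 0 (carry in) = 7 → 7(7), carry out 0
  col 1: 4(4) + E(14) + 0 (carry in) = 18 → 2(2), carry out 1
  col 2: 3(3) + 1(1) + 1 (carry in) = 5 → 5(5), carry out 0
  col 3: 0(0) + 0(0) + 0 (carry in) = 0 → 0(0), carry out 0
Reading digits MSB→LSB: 0527
Strip leading zeros: 527
= 0x527


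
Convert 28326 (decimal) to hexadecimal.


Divide by 16 repeatedly:
28326 ÷ 16 = 1770 remainder 6 (6)
1770 ÷ 16 = 110 remainder 10 (A)
110 ÷ 16 = 6 remainder 14 (E)
6 ÷ 16 = 0 remainder 6 (6)
Reading remainders bottom-up:
= 0x6EA6


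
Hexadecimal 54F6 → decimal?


Positional values:
Position 0: 6 × 16^0 = 6 × 1 = 6
Position 1: F × 16^1 = 15 × 16 = 240
Position 2: 4 × 16^2 = 4 × 256 = 1024
Position 3: 5 × 16^3 = 5 × 4096 = 20480
Sum = 6 + 240 + 1024 + 20480
= 21750


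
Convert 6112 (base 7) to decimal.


Positional values (base 7):
  2 × 7^0 = 2 × 1 = 2
  1 × 7^1 = 1 × 7 = 7
  1 × 7^2 = 1 × 49 = 49
  6 × 7^3 = 6 × 343 = 2058
Sum = 2 + 7 + 49 + 2058
= 2116


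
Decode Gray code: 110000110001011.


Gray code: 110000110001011
MSB stays the same: 1
Each subsequent bit = prev_binary XOR current_gray:
  B[1] = 1 XOR 1 = 0
  B[2] = 0 XOR 0 = 0
  B[3] = 0 XOR 0 = 0
  B[4] = 0 XOR 0 = 0
  B[5] = 0 XOR 0 = 0
  B[6] = 0 XOR 1 = 1
  B[7] = 1 XOR 1 = 0
  B[8] = 0 XOR 0 = 0
  B[9] = 0 XOR 0 = 0
  B[10] = 0 XOR 0 = 0
  B[11] = 0 XOR 1 = 1
  B[12] = 1 XOR 0 = 1
  B[13] = 1 XOR 1 = 0
  B[14] = 0 XOR 1 = 1
= 100000100001101 (16653 decimal)


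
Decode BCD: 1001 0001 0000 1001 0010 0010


Each 4-bit group → digit:
  1001 → 9
  0001 → 1
  0000 → 0
  1001 → 9
  0010 → 2
  0010 → 2
= 910922


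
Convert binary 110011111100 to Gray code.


Binary: 110011111100
Gray code: G = B XOR (B >> 1)
B >> 1 = 011001111110
110011111100 XOR 011001111110:
  1 XOR 0 = 1
  1 XOR 1 = 0
  0 XOR 1 = 1
  0 XOR 0 = 0
  1 XOR 0 = 1
  1 XOR 1 = 0
  1 XOR 1 = 0
  1 XOR 1 = 0
  1 XOR 1 = 0
  1 XOR 1 = 0
  0 XOR 1 = 1
  0 XOR 0 = 0
= 101010000010


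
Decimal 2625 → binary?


Divide by 2 repeatedly:
2625 ÷ 2 = 1312 remainder 1
1312 ÷ 2 = 656 remainder 0
656 ÷ 2 = 328 remainder 0
328 ÷ 2 = 164 remainder 0
164 ÷ 2 = 82 remainder 0
82 ÷ 2 = 41 remainder 0
41 ÷ 2 = 20 remainder 1
20 ÷ 2 = 10 remainder 0
10 ÷ 2 = 5 remainder 0
5 ÷ 2 = 2 remainder 1
2 ÷ 2 = 1 remainder 0
1 ÷ 2 = 0 remainder 1
Reading remainders bottom-up:
= 101001000001


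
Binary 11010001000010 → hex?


Group into 4-bit nibbles: 0011010001000010
  0011 = 3
  0100 = 4
  0100 = 4
  0010 = 2
= 0x3442


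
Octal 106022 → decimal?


Positional values:
Position 0: 2 × 8^0 = 2
Position 1: 2 × 8^1 = 16
Position 2: 0 × 8^2 = 0
Position 3: 6 × 8^3 = 3072
Position 4: 0 × 8^4 = 0
Position 5: 1 × 8^5 = 32768
Sum = 2 + 16 + 0 + 3072 + 0 + 32768
= 35858


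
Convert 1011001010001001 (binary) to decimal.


Positional values:
Bit 0: 1 × 2^0 = 1
Bit 3: 1 × 2^3 = 8
Bit 7: 1 × 2^7 = 128
Bit 9: 1 × 2^9 = 512
Bit 12: 1 × 2^12 = 4096
Bit 13: 1 × 2^13 = 8192
Bit 15: 1 × 2^15 = 32768
Sum = 1 + 8 + 128 + 512 + 4096 + 8192 + 32768
= 45705


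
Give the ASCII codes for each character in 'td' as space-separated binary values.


String: 'td'  (2 characters)
Per-character ASCII lookup:
  't': lowercase starts at 97: 't' = 97 + 19 = 116 → 1110100
  'd': lowercase starts at 97: 'd' = 97 + 3 = 100 → 1100100
= 1110100 1100100


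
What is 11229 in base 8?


Divide by 8 repeatedly:
11229 ÷ 8 = 1403 remainder 5
1403 ÷ 8 = 175 remainder 3
175 ÷ 8 = 21 remainder 7
21 ÷ 8 = 2 remainder 5
2 ÷ 8 = 0 remainder 2
Reading remainders bottom-up:
= 0o25735


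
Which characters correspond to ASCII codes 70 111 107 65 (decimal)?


Codes (decimal): 70 111 107 65
Per-code ASCII lookup:
  70  (range 65-90: uppercase, 70 - 65 = 5) → 'F'
  111  (range 97-122: lowercase, 111 - 97 = 14) → 'o'
  107  (range 97-122: lowercase, 107 - 97 = 10) → 'k'
  65  (range 65-90: uppercase, 65 - 65 = 0) → 'A'
= 'FokA'


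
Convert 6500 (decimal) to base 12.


Divide by 12 repeatedly:
6500 ÷ 12 = 541 remainder 8
541 ÷ 12 = 45 remainder 1
45 ÷ 12 = 3 remainder 9
3 ÷ 12 = 0 remainder 3
Reading remainders bottom-up:
= 3918


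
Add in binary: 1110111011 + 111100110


Align and add column by column (LSB to MSB, carry propagating):
  01110111011
+ 00111100110
  -----------
  col 0: 1 + 0 + 0 (carry in) = 1 → bit 1, carry out 0
  col 1: 1 + 1 + 0 (carry in) = 2 → bit 0, carry out 1
  col 2: 0 + 1 + 1 (carry in) = 2 → bit 0, carry out 1
  col 3: 1 + 0 + 1 (carry in) = 2 → bit 0, carry out 1
  col 4: 1 + 0 + 1 (carry in) = 2 → bit 0, carry out 1
  col 5: 1 + 1 + 1 (carry in) = 3 → bit 1, carry out 1
  col 6: 0 + 1 + 1 (carry in) = 2 → bit 0, carry out 1
  col 7: 1 + 1 + 1 (carry in) = 3 → bit 1, carry out 1
  col 8: 1 + 1 + 1 (carry in) = 3 → bit 1, carry out 1
  col 9: 1 + 0 + 1 (carry in) = 2 → bit 0, carry out 1
  col 10: 0 + 0 + 1 (carry in) = 1 → bit 1, carry out 0
Reading bits MSB→LSB: 10110100001
Strip leading zeros: 10110100001
= 10110100001


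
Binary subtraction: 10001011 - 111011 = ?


Align and subtract column by column (LSB to MSB, borrowing when needed):
  10001011
- 00111011
  --------
  col 0: (1 - 0 borrow-in) - 1 → 1 - 1 = 0, borrow out 0
  col 1: (1 - 0 borrow-in) - 1 → 1 - 1 = 0, borrow out 0
  col 2: (0 - 0 borrow-in) - 0 → 0 - 0 = 0, borrow out 0
  col 3: (1 - 0 borrow-in) - 1 → 1 - 1 = 0, borrow out 0
  col 4: (0 - 0 borrow-in) - 1 → borrow from next column: (0+2) - 1 = 1, borrow out 1
  col 5: (0 - 1 borrow-in) - 1 → borrow from next column: (-1+2) - 1 = 0, borrow out 1
  col 6: (0 - 1 borrow-in) - 0 → borrow from next column: (-1+2) - 0 = 1, borrow out 1
  col 7: (1 - 1 borrow-in) - 0 → 0 - 0 = 0, borrow out 0
Reading bits MSB→LSB: 01010000
Strip leading zeros: 1010000
= 1010000


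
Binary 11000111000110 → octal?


Group into 3-bit groups: 011000111000110
  011 = 3
  000 = 0
  111 = 7
  000 = 0
  110 = 6
= 0o30706


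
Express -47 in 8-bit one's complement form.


Original: 00101111
Invert all bits:
  bit 0: 0 → 1
  bit 1: 0 → 1
  bit 2: 1 → 0
  bit 3: 0 → 1
  bit 4: 1 → 0
  bit 5: 1 → 0
  bit 6: 1 → 0
  bit 7: 1 → 0
= 11010000


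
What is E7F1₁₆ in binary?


Each hex digit → 4 binary bits:
  E = 1110
  7 = 0111
  F = 1111
  1 = 0001
Concatenate: 1110 0111 1111 0001
= 1110011111110001


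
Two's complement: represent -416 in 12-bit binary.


Original: 000110100000
Step 1 - Invert all bits: 111001011111
Step 2 - Add 1: 111001011111 + 1
= 111001100000 (represents -416)


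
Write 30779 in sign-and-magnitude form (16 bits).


Sign bit: 0 (positive)
Magnitude: 30779 = 111100000111011
= 0111100000111011


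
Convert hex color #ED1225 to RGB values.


Hex: #ED1225
R = ED₁₆ = 237
G = 12₁₆ = 18
B = 25₁₆ = 37
= RGB(237, 18, 37)


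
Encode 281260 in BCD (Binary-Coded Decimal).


Each digit → 4-bit binary:
  2 → 0010
  8 → 1000
  1 → 0001
  2 → 0010
  6 → 0110
  0 → 0000
= 0010 1000 0001 0010 0110 0000


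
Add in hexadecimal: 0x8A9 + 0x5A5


Align and add column by column (LSB to MSB, each column mod 16 with carry):
  08A9
+ 05A5
  ----
  col 0: 9(9) + 5(5) + 0 (carry in) = 14 → E(14), carry out 0
  col 1: A(10) + A(10) + 0 (carry in) = 20 → 4(4), carry out 1
  col 2: 8(8) + 5(5) + 1 (carry in) = 14 → E(14), carry out 0
  col 3: 0(0) + 0(0) + 0 (carry in) = 0 → 0(0), carry out 0
Reading digits MSB→LSB: 0E4E
Strip leading zeros: E4E
= 0xE4E


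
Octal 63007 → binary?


Each octal digit → 3 binary bits:
  6 = 110
  3 = 011
  0 = 000
  0 = 000
  7 = 111
Concatenate: 110 011 000 000 111
= 110011000000111


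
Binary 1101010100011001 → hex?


Group into 4-bit nibbles: 1101010100011001
  1101 = D
  0101 = 5
  0001 = 1
  1001 = 9
= 0xD519


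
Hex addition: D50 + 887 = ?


Align and add column by column (LSB to MSB, each column mod 16 with carry):
  0D50
+ 0887
  ----
  col 0: 0(0) + 7(7) + 0 (carry in) = 7 → 7(7), carry out 0
  col 1: 5(5) + 8(8) + 0 (carry in) = 13 → D(13), carry out 0
  col 2: D(13) + 8(8) + 0 (carry in) = 21 → 5(5), carry out 1
  col 3: 0(0) + 0(0) + 1 (carry in) = 1 → 1(1), carry out 0
Reading digits MSB→LSB: 15D7
Strip leading zeros: 15D7
= 0x15D7


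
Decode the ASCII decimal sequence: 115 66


Codes (decimal): 115 66
Per-code ASCII lookup:
  115  (range 97-122: lowercase, 115 - 97 = 18) → 's'
  66  (range 65-90: uppercase, 66 - 65 = 1) → 'B'
= 'sB'


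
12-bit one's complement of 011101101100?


Original: 011101101100
Invert all bits:
  bit 0: 0 → 1
  bit 1: 1 → 0
  bit 2: 1 → 0
  bit 3: 1 → 0
  bit 4: 0 → 1
  bit 5: 1 → 0
  bit 6: 1 → 0
  bit 7: 0 → 1
  bit 8: 1 → 0
  bit 9: 1 → 0
  bit 10: 0 → 1
  bit 11: 0 → 1
= 100010010011


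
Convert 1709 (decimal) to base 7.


Divide by 7 repeatedly:
1709 ÷ 7 = 244 remainder 1
244 ÷ 7 = 34 remainder 6
34 ÷ 7 = 4 remainder 6
4 ÷ 7 = 0 remainder 4
Reading remainders bottom-up:
= 4661


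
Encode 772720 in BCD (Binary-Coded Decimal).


Each digit → 4-bit binary:
  7 → 0111
  7 → 0111
  2 → 0010
  7 → 0111
  2 → 0010
  0 → 0000
= 0111 0111 0010 0111 0010 0000


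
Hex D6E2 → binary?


Each hex digit → 4 binary bits:
  D = 1101
  6 = 0110
  E = 1110
  2 = 0010
Concatenate: 1101 0110 1110 0010
= 1101011011100010


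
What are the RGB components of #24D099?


Hex: #24D099
R = 24₁₆ = 36
G = D0₁₆ = 208
B = 99₁₆ = 153
= RGB(36, 208, 153)


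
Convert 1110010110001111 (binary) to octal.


Group into 3-bit groups: 001110010110001111
  001 = 1
  110 = 6
  010 = 2
  110 = 6
  001 = 1
  111 = 7
= 0o162617


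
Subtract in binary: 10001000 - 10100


Align and subtract column by column (LSB to MSB, borrowing when needed):
  10001000
- 00010100
  --------
  col 0: (0 - 0 borrow-in) - 0 → 0 - 0 = 0, borrow out 0
  col 1: (0 - 0 borrow-in) - 0 → 0 - 0 = 0, borrow out 0
  col 2: (0 - 0 borrow-in) - 1 → borrow from next column: (0+2) - 1 = 1, borrow out 1
  col 3: (1 - 1 borrow-in) - 0 → 0 - 0 = 0, borrow out 0
  col 4: (0 - 0 borrow-in) - 1 → borrow from next column: (0+2) - 1 = 1, borrow out 1
  col 5: (0 - 1 borrow-in) - 0 → borrow from next column: (-1+2) - 0 = 1, borrow out 1
  col 6: (0 - 1 borrow-in) - 0 → borrow from next column: (-1+2) - 0 = 1, borrow out 1
  col 7: (1 - 1 borrow-in) - 0 → 0 - 0 = 0, borrow out 0
Reading bits MSB→LSB: 01110100
Strip leading zeros: 1110100
= 1110100


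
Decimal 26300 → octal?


Divide by 8 repeatedly:
26300 ÷ 8 = 3287 remainder 4
3287 ÷ 8 = 410 remainder 7
410 ÷ 8 = 51 remainder 2
51 ÷ 8 = 6 remainder 3
6 ÷ 8 = 0 remainder 6
Reading remainders bottom-up:
= 0o63274


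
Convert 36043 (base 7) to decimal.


Positional values (base 7):
  3 × 7^0 = 3 × 1 = 3
  4 × 7^1 = 4 × 7 = 28
  0 × 7^2 = 0 × 49 = 0
  6 × 7^3 = 6 × 343 = 2058
  3 × 7^4 = 3 × 2401 = 7203
Sum = 3 + 28 + 0 + 2058 + 7203
= 9292


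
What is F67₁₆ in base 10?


Positional values:
Position 0: 7 × 16^0 = 7 × 1 = 7
Position 1: 6 × 16^1 = 6 × 16 = 96
Position 2: F × 16^2 = 15 × 256 = 3840
Sum = 7 + 96 + 3840
= 3943


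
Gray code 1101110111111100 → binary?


Gray code: 1101110111111100
MSB stays the same: 1
Each subsequent bit = prev_binary XOR current_gray:
  B[1] = 1 XOR 1 = 0
  B[2] = 0 XOR 0 = 0
  B[3] = 0 XOR 1 = 1
  B[4] = 1 XOR 1 = 0
  B[5] = 0 XOR 1 = 1
  B[6] = 1 XOR 0 = 1
  B[7] = 1 XOR 1 = 0
  B[8] = 0 XOR 1 = 1
  B[9] = 1 XOR 1 = 0
  B[10] = 0 XOR 1 = 1
  B[11] = 1 XOR 1 = 0
  B[12] = 0 XOR 1 = 1
  B[13] = 1 XOR 1 = 0
  B[14] = 0 XOR 0 = 0
  B[15] = 0 XOR 0 = 0
= 1001011010101000 (38568 decimal)


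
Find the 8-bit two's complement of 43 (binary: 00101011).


Original: 00101011
Step 1 - Invert all bits: 11010100
Step 2 - Add 1: 11010100 + 1
= 11010101 (represents -43)


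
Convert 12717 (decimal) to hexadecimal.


Divide by 16 repeatedly:
12717 ÷ 16 = 794 remainder 13 (D)
794 ÷ 16 = 49 remainder 10 (A)
49 ÷ 16 = 3 remainder 1 (1)
3 ÷ 16 = 0 remainder 3 (3)
Reading remainders bottom-up:
= 0x31AD


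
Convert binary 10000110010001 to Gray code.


Binary: 10000110010001
Gray code: G = B XOR (B >> 1)
B >> 1 = 01000011001000
10000110010001 XOR 01000011001000:
  1 XOR 0 = 1
  0 XOR 1 = 1
  0 XOR 0 = 0
  0 XOR 0 = 0
  0 XOR 0 = 0
  1 XOR 0 = 1
  1 XOR 1 = 0
  0 XOR 1 = 1
  0 XOR 0 = 0
  1 XOR 0 = 1
  0 XOR 1 = 1
  0 XOR 0 = 0
  0 XOR 0 = 0
  1 XOR 0 = 1
= 11000101011001


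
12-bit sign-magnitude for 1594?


Sign bit: 0 (positive)
Magnitude: 1594 = 11000111010
= 011000111010


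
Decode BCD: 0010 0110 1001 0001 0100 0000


Each 4-bit group → digit:
  0010 → 2
  0110 → 6
  1001 → 9
  0001 → 1
  0100 → 4
  0000 → 0
= 269140


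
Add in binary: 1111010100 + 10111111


Align and add column by column (LSB to MSB, carry propagating):
  01111010100
+ 00010111111
  -----------
  col 0: 0 + 1 + 0 (carry in) = 1 → bit 1, carry out 0
  col 1: 0 + 1 + 0 (carry in) = 1 → bit 1, carry out 0
  col 2: 1 + 1 + 0 (carry in) = 2 → bit 0, carry out 1
  col 3: 0 + 1 + 1 (carry in) = 2 → bit 0, carry out 1
  col 4: 1 + 1 + 1 (carry in) = 3 → bit 1, carry out 1
  col 5: 0 + 1 + 1 (carry in) = 2 → bit 0, carry out 1
  col 6: 1 + 0 + 1 (carry in) = 2 → bit 0, carry out 1
  col 7: 1 + 1 + 1 (carry in) = 3 → bit 1, carry out 1
  col 8: 1 + 0 + 1 (carry in) = 2 → bit 0, carry out 1
  col 9: 1 + 0 + 1 (carry in) = 2 → bit 0, carry out 1
  col 10: 0 + 0 + 1 (carry in) = 1 → bit 1, carry out 0
Reading bits MSB→LSB: 10010010011
Strip leading zeros: 10010010011
= 10010010011


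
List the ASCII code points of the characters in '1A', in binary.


String: '1A'  (2 characters)
Per-character ASCII lookup:
  '1': digits start at 48: '1' = 48 + 1 = 49 → 110001
  'A': uppercase starts at 65: 'A' = 65 + 0 = 65 → 1000001
= 110001 1000001


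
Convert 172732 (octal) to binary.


Each octal digit → 3 binary bits:
  1 = 001
  7 = 111
  2 = 010
  7 = 111
  3 = 011
  2 = 010
Concatenate: 001 111 010 111 011 010
= 001111010111011010


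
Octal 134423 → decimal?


Positional values:
Position 0: 3 × 8^0 = 3
Position 1: 2 × 8^1 = 16
Position 2: 4 × 8^2 = 256
Position 3: 4 × 8^3 = 2048
Position 4: 3 × 8^4 = 12288
Position 5: 1 × 8^5 = 32768
Sum = 3 + 16 + 256 + 2048 + 12288 + 32768
= 47379


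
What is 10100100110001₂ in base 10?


Positional values:
Bit 0: 1 × 2^0 = 1
Bit 4: 1 × 2^4 = 16
Bit 5: 1 × 2^5 = 32
Bit 8: 1 × 2^8 = 256
Bit 11: 1 × 2^11 = 2048
Bit 13: 1 × 2^13 = 8192
Sum = 1 + 16 + 32 + 256 + 2048 + 8192
= 10545


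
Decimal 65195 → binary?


Divide by 2 repeatedly:
65195 ÷ 2 = 32597 remainder 1
32597 ÷ 2 = 16298 remainder 1
16298 ÷ 2 = 8149 remainder 0
8149 ÷ 2 = 4074 remainder 1
4074 ÷ 2 = 2037 remainder 0
2037 ÷ 2 = 1018 remainder 1
1018 ÷ 2 = 509 remainder 0
509 ÷ 2 = 254 remainder 1
254 ÷ 2 = 127 remainder 0
127 ÷ 2 = 63 remainder 1
63 ÷ 2 = 31 remainder 1
31 ÷ 2 = 15 remainder 1
15 ÷ 2 = 7 remainder 1
7 ÷ 2 = 3 remainder 1
3 ÷ 2 = 1 remainder 1
1 ÷ 2 = 0 remainder 1
Reading remainders bottom-up:
= 1111111010101011


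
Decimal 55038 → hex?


Divide by 16 repeatedly:
55038 ÷ 16 = 3439 remainder 14 (E)
3439 ÷ 16 = 214 remainder 15 (F)
214 ÷ 16 = 13 remainder 6 (6)
13 ÷ 16 = 0 remainder 13 (D)
Reading remainders bottom-up:
= 0xD6FE


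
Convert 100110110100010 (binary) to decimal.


Positional values:
Bit 1: 1 × 2^1 = 2
Bit 5: 1 × 2^5 = 32
Bit 7: 1 × 2^7 = 128
Bit 8: 1 × 2^8 = 256
Bit 10: 1 × 2^10 = 1024
Bit 11: 1 × 2^11 = 2048
Bit 14: 1 × 2^14 = 16384
Sum = 2 + 32 + 128 + 256 + 1024 + 2048 + 16384
= 19874


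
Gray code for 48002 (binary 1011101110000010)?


Binary: 1011101110000010
Gray code: G = B XOR (B >> 1)
B >> 1 = 0101110111000001
1011101110000010 XOR 0101110111000001:
  1 XOR 0 = 1
  0 XOR 1 = 1
  1 XOR 0 = 1
  1 XOR 1 = 0
  1 XOR 1 = 0
  0 XOR 1 = 1
  1 XOR 0 = 1
  1 XOR 1 = 0
  1 XOR 1 = 0
  0 XOR 1 = 1
  0 XOR 0 = 0
  0 XOR 0 = 0
  0 XOR 0 = 0
  0 XOR 0 = 0
  1 XOR 0 = 1
  0 XOR 1 = 1
= 1110011001000011


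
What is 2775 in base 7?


Divide by 7 repeatedly:
2775 ÷ 7 = 396 remainder 3
396 ÷ 7 = 56 remainder 4
56 ÷ 7 = 8 remainder 0
8 ÷ 7 = 1 remainder 1
1 ÷ 7 = 0 remainder 1
Reading remainders bottom-up:
= 11043


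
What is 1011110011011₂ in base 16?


Group into 4-bit nibbles: 0001011110011011
  0001 = 1
  0111 = 7
  1001 = 9
  1011 = B
= 0x179B


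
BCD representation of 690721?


Each digit → 4-bit binary:
  6 → 0110
  9 → 1001
  0 → 0000
  7 → 0111
  2 → 0010
  1 → 0001
= 0110 1001 0000 0111 0010 0001


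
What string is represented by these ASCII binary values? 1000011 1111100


Codes (binary): 1000011 1111100
Per-code ASCII lookup:
  1000011 = 67  (range 65-90: uppercase, 67 - 65 = 2) → 'C'
  1111100 = 124  (special character) → '|'
= 'C|'


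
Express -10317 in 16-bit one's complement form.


Original: 0010100001001101
Invert all bits:
  bit 0: 0 → 1
  bit 1: 0 → 1
  bit 2: 1 → 0
  bit 3: 0 → 1
  bit 4: 1 → 0
  bit 5: 0 → 1
  bit 6: 0 → 1
  bit 7: 0 → 1
  bit 8: 0 → 1
  bit 9: 1 → 0
  bit 10: 0 → 1
  bit 11: 0 → 1
  bit 12: 1 → 0
  bit 13: 1 → 0
  bit 14: 0 → 1
  bit 15: 1 → 0
= 1101011110110010


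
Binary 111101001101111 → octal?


Group into 3-bit groups: 111101001101111
  111 = 7
  101 = 5
  001 = 1
  101 = 5
  111 = 7
= 0o75157


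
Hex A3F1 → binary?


Each hex digit → 4 binary bits:
  A = 1010
  3 = 0011
  F = 1111
  1 = 0001
Concatenate: 1010 0011 1111 0001
= 1010001111110001


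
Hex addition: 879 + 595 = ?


Align and add column by column (LSB to MSB, each column mod 16 with carry):
  0879
+ 0595
  ----
  col 0: 9(9) + 5(5) + 0 (carry in) = 14 → E(14), carry out 0
  col 1: 7(7) + 9(9) + 0 (carry in) = 16 → 0(0), carry out 1
  col 2: 8(8) + 5(5) + 1 (carry in) = 14 → E(14), carry out 0
  col 3: 0(0) + 0(0) + 0 (carry in) = 0 → 0(0), carry out 0
Reading digits MSB→LSB: 0E0E
Strip leading zeros: E0E
= 0xE0E


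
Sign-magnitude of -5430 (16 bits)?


Sign bit: 1 (negative)
Magnitude: 5430 = 001010100110110
= 1001010100110110


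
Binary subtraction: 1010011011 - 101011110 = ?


Align and subtract column by column (LSB to MSB, borrowing when needed):
  1010011011
- 0101011110
  ----------
  col 0: (1 - 0 borrow-in) - 0 → 1 - 0 = 1, borrow out 0
  col 1: (1 - 0 borrow-in) - 1 → 1 - 1 = 0, borrow out 0
  col 2: (0 - 0 borrow-in) - 1 → borrow from next column: (0+2) - 1 = 1, borrow out 1
  col 3: (1 - 1 borrow-in) - 1 → borrow from next column: (0+2) - 1 = 1, borrow out 1
  col 4: (1 - 1 borrow-in) - 1 → borrow from next column: (0+2) - 1 = 1, borrow out 1
  col 5: (0 - 1 borrow-in) - 0 → borrow from next column: (-1+2) - 0 = 1, borrow out 1
  col 6: (0 - 1 borrow-in) - 1 → borrow from next column: (-1+2) - 1 = 0, borrow out 1
  col 7: (1 - 1 borrow-in) - 0 → 0 - 0 = 0, borrow out 0
  col 8: (0 - 0 borrow-in) - 1 → borrow from next column: (0+2) - 1 = 1, borrow out 1
  col 9: (1 - 1 borrow-in) - 0 → 0 - 0 = 0, borrow out 0
Reading bits MSB→LSB: 0100111101
Strip leading zeros: 100111101
= 100111101


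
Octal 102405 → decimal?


Positional values:
Position 0: 5 × 8^0 = 5
Position 1: 0 × 8^1 = 0
Position 2: 4 × 8^2 = 256
Position 3: 2 × 8^3 = 1024
Position 4: 0 × 8^4 = 0
Position 5: 1 × 8^5 = 32768
Sum = 5 + 0 + 256 + 1024 + 0 + 32768
= 34053


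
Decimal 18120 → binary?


Divide by 2 repeatedly:
18120 ÷ 2 = 9060 remainder 0
9060 ÷ 2 = 4530 remainder 0
4530 ÷ 2 = 2265 remainder 0
2265 ÷ 2 = 1132 remainder 1
1132 ÷ 2 = 566 remainder 0
566 ÷ 2 = 283 remainder 0
283 ÷ 2 = 141 remainder 1
141 ÷ 2 = 70 remainder 1
70 ÷ 2 = 35 remainder 0
35 ÷ 2 = 17 remainder 1
17 ÷ 2 = 8 remainder 1
8 ÷ 2 = 4 remainder 0
4 ÷ 2 = 2 remainder 0
2 ÷ 2 = 1 remainder 0
1 ÷ 2 = 0 remainder 1
Reading remainders bottom-up:
= 100011011001000


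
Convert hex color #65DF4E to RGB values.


Hex: #65DF4E
R = 65₁₆ = 101
G = DF₁₆ = 223
B = 4E₁₆ = 78
= RGB(101, 223, 78)


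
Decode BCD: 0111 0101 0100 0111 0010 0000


Each 4-bit group → digit:
  0111 → 7
  0101 → 5
  0100 → 4
  0111 → 7
  0010 → 2
  0000 → 0
= 754720


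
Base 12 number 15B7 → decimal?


Positional values (base 12):
  7 × 12^0 = 7 × 1 = 7
  B × 12^1 = 11 × 12 = 132
  5 × 12^2 = 5 × 144 = 720
  1 × 12^3 = 1 × 1728 = 1728
Sum = 7 + 132 + 720 + 1728
= 2587


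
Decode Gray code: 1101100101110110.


Gray code: 1101100101110110
MSB stays the same: 1
Each subsequent bit = prev_binary XOR current_gray:
  B[1] = 1 XOR 1 = 0
  B[2] = 0 XOR 0 = 0
  B[3] = 0 XOR 1 = 1
  B[4] = 1 XOR 1 = 0
  B[5] = 0 XOR 0 = 0
  B[6] = 0 XOR 0 = 0
  B[7] = 0 XOR 1 = 1
  B[8] = 1 XOR 0 = 1
  B[9] = 1 XOR 1 = 0
  B[10] = 0 XOR 1 = 1
  B[11] = 1 XOR 1 = 0
  B[12] = 0 XOR 0 = 0
  B[13] = 0 XOR 1 = 1
  B[14] = 1 XOR 1 = 0
  B[15] = 0 XOR 0 = 0
= 1001000110100100 (37284 decimal)


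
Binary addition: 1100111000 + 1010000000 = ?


Align and add column by column (LSB to MSB, carry propagating):
  01100111000
+ 01010000000
  -----------
  col 0: 0 + 0 + 0 (carry in) = 0 → bit 0, carry out 0
  col 1: 0 + 0 + 0 (carry in) = 0 → bit 0, carry out 0
  col 2: 0 + 0 + 0 (carry in) = 0 → bit 0, carry out 0
  col 3: 1 + 0 + 0 (carry in) = 1 → bit 1, carry out 0
  col 4: 1 + 0 + 0 (carry in) = 1 → bit 1, carry out 0
  col 5: 1 + 0 + 0 (carry in) = 1 → bit 1, carry out 0
  col 6: 0 + 0 + 0 (carry in) = 0 → bit 0, carry out 0
  col 7: 0 + 1 + 0 (carry in) = 1 → bit 1, carry out 0
  col 8: 1 + 0 + 0 (carry in) = 1 → bit 1, carry out 0
  col 9: 1 + 1 + 0 (carry in) = 2 → bit 0, carry out 1
  col 10: 0 + 0 + 1 (carry in) = 1 → bit 1, carry out 0
Reading bits MSB→LSB: 10110111000
Strip leading zeros: 10110111000
= 10110111000


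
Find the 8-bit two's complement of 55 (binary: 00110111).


Original: 00110111
Step 1 - Invert all bits: 11001000
Step 2 - Add 1: 11001000 + 1
= 11001001 (represents -55)


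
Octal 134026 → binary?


Each octal digit → 3 binary bits:
  1 = 001
  3 = 011
  4 = 100
  0 = 000
  2 = 010
  6 = 110
Concatenate: 001 011 100 000 010 110
= 001011100000010110


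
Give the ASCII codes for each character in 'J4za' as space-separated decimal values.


String: 'J4za'  (4 characters)
Per-character ASCII lookup:
  'J': uppercase starts at 65: 'J' = 65 + 9 = 74
  '4': digits start at 48: '4' = 48 + 4 = 52
  'z': lowercase starts at 97: 'z' = 97 + 25 = 122
  'a': lowercase starts at 97: 'a' = 97 + 0 = 97
= 74 52 122 97


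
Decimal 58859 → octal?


Divide by 8 repeatedly:
58859 ÷ 8 = 7357 remainder 3
7357 ÷ 8 = 919 remainder 5
919 ÷ 8 = 114 remainder 7
114 ÷ 8 = 14 remainder 2
14 ÷ 8 = 1 remainder 6
1 ÷ 8 = 0 remainder 1
Reading remainders bottom-up:
= 0o162753


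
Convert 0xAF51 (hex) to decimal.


Positional values:
Position 0: 1 × 16^0 = 1 × 1 = 1
Position 1: 5 × 16^1 = 5 × 16 = 80
Position 2: F × 16^2 = 15 × 256 = 3840
Position 3: A × 16^3 = 10 × 4096 = 40960
Sum = 1 + 80 + 3840 + 40960
= 44881


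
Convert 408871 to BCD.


Each digit → 4-bit binary:
  4 → 0100
  0 → 0000
  8 → 1000
  8 → 1000
  7 → 0111
  1 → 0001
= 0100 0000 1000 1000 0111 0001


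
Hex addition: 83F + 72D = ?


Align and add column by column (LSB to MSB, each column mod 16 with carry):
  083F
+ 072D
  ----
  col 0: F(15) + D(13) + 0 (carry in) = 28 → C(12), carry out 1
  col 1: 3(3) + 2(2) + 1 (carry in) = 6 → 6(6), carry out 0
  col 2: 8(8) + 7(7) + 0 (carry in) = 15 → F(15), carry out 0
  col 3: 0(0) + 0(0) + 0 (carry in) = 0 → 0(0), carry out 0
Reading digits MSB→LSB: 0F6C
Strip leading zeros: F6C
= 0xF6C


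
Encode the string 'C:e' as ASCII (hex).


String: 'C:e'  (3 characters)
Per-character ASCII lookup:
  'C': uppercase starts at 65: 'C' = 65 + 2 = 67 → 0x43
  ':': special character: ':' = 58 → 0x3A
  'e': lowercase starts at 97: 'e' = 97 + 4 = 101 → 0x65
= 0x43 0x3A 0x65
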